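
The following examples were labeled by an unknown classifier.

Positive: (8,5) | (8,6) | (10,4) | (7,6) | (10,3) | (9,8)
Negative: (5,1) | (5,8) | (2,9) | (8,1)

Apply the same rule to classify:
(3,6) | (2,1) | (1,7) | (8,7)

Negative, Negative, Negative, Positive

The simplest hypothesis consistent with all the labels is: first > second AND sum ≥ 11.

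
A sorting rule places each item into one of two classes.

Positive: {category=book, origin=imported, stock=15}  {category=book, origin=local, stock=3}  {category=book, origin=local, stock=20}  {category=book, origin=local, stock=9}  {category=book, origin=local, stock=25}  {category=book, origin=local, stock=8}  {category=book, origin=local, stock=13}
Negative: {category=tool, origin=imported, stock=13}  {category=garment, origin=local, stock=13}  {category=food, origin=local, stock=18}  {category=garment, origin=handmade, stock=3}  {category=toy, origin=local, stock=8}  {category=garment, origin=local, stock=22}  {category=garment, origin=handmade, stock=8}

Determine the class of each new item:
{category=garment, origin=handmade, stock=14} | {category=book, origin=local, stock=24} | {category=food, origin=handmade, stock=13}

Negative, Positive, Negative

One predicate separates the groups cleanly: category is book.
{category=garment, origin=handmade, stock=14}: category is garment — lacks this property, so Negative.
{category=book, origin=local, stock=24}: category is book — qualifies, so Positive.
{category=food, origin=handmade, stock=13}: category is food — lacks this property, so Negative.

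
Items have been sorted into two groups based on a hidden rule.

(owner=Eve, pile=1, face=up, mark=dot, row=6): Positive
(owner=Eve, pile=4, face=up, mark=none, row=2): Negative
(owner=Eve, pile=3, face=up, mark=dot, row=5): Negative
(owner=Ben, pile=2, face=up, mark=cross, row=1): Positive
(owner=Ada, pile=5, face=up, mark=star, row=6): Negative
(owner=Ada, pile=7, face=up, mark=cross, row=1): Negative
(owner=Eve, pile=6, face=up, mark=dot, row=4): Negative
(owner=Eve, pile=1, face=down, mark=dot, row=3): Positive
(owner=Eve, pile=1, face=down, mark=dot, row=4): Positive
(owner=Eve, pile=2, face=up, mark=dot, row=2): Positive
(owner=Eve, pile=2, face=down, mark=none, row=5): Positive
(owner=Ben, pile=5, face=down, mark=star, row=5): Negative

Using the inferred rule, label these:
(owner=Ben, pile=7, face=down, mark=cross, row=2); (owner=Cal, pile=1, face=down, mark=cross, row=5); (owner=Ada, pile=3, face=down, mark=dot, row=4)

The rule appears to be: pile ≤ 2.

Negative, Positive, Negative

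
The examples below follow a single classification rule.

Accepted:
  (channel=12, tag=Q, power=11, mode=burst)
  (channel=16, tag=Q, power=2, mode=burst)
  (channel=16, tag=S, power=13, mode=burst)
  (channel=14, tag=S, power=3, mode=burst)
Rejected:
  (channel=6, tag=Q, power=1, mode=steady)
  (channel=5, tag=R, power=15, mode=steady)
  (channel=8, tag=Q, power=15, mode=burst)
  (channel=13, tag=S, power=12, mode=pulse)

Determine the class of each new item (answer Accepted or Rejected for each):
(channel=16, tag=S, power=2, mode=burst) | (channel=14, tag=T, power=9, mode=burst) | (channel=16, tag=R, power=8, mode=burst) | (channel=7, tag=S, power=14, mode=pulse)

The pattern is that an item is 'Accepted' exactly when: mode is burst AND power ≤ 13.
(channel=16, tag=S, power=2, mode=burst): Accepted (mode is burst, power = 2). (channel=14, tag=T, power=9, mode=burst): Accepted (mode is burst, power = 9). (channel=16, tag=R, power=8, mode=burst): Accepted (mode is burst, power = 8). (channel=7, tag=S, power=14, mode=pulse): Rejected (mode is pulse, power = 14).

Accepted, Accepted, Accepted, Rejected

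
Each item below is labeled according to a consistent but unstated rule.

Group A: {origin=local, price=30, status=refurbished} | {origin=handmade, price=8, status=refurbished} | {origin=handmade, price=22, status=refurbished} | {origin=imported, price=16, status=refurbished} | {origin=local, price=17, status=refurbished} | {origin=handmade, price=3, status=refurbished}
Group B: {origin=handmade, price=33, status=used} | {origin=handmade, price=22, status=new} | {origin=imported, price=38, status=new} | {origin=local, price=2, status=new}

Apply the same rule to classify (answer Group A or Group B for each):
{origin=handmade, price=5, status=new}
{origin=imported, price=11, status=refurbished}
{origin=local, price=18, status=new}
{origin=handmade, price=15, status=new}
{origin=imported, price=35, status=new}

Group B, Group A, Group B, Group B, Group B

The distinguishing property — status is refurbished — holds for all the 'Group A' cases and none of the 'Group B' cases.
{origin=handmade, price=5, status=new} → status is new → Group B.
{origin=imported, price=11, status=refurbished} → status is refurbished → Group A.
{origin=local, price=18, status=new} → status is new → Group B.
{origin=handmade, price=15, status=new} → status is new → Group B.
{origin=imported, price=35, status=new} → status is new → Group B.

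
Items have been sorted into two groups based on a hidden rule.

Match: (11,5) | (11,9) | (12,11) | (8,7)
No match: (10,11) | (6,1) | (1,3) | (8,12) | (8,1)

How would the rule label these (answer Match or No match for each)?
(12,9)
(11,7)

Match, Match

'Match' ⟺ first > second AND sum ≥ 15.
(12,9): Match (12 > 9, 12+9 = 21).
(11,7): Match (11 > 7, 11+7 = 18).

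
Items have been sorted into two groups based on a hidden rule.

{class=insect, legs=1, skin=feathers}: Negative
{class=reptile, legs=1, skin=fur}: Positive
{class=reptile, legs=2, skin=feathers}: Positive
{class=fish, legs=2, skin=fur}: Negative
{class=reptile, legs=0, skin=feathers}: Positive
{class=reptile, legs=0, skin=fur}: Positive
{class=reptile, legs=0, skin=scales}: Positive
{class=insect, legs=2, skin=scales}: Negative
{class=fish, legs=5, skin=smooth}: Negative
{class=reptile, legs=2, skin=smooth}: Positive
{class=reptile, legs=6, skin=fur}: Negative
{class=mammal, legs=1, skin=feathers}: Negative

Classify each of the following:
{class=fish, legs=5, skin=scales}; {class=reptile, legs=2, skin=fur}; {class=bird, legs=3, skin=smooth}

All 'Positive' examples share one property — class is reptile AND legs ≤ 2 — and every 'Negative' example lacks it.
{class=fish, legs=5, skin=scales} — class is fish, legs = 5, hence Negative. {class=reptile, legs=2, skin=fur} — class is reptile, legs = 2, hence Positive. {class=bird, legs=3, skin=smooth} — class is bird, legs = 3, hence Negative.

Negative, Positive, Negative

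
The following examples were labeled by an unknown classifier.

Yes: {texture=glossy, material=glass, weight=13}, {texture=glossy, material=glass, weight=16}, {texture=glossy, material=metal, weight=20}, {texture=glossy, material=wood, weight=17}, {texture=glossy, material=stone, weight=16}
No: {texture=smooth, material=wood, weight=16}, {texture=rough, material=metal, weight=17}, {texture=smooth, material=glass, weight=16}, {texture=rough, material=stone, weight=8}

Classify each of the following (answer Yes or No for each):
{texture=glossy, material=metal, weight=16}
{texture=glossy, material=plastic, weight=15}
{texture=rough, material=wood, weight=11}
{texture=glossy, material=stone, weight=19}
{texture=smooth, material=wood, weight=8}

Yes, Yes, No, Yes, No

Comparing the two groups points to one rule — texture is glossy.
{texture=glossy, material=metal, weight=16}: texture is glossy — satisfies this, so Yes. {texture=glossy, material=plastic, weight=15}: texture is glossy — satisfies this, so Yes. {texture=rough, material=wood, weight=11}: texture is rough — does not pass, so No. {texture=glossy, material=stone, weight=19}: texture is glossy — satisfies this, so Yes. {texture=smooth, material=wood, weight=8}: texture is smooth — does not pass, so No.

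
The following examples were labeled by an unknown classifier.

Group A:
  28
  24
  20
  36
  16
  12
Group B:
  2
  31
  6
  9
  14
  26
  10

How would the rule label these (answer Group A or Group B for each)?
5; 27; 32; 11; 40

Group B, Group B, Group A, Group B, Group A

Rule: multiple of 4. This holds for each 'Group A' example and fails for each 'Group B' one.
5 → 5 = 4·1 + 1 → Group B.
27 → 27 = 4·6 + 3 → Group B.
32 → 32 = 4·8 → Group A.
11 → 11 = 4·2 + 3 → Group B.
40 → 40 = 4·10 → Group A.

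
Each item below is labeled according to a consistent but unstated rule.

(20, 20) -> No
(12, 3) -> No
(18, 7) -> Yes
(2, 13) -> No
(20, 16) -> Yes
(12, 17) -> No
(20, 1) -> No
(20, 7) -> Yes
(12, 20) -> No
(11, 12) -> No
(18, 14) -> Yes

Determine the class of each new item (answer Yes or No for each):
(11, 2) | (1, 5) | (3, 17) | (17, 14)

No, No, No, Yes

'Yes' ⟺ first > second AND sum ≥ 23.
(11, 2) — 11 > 2, 11+2 = 13, hence No.
(1, 5) — 1 < 5, 1+5 = 6, hence No.
(3, 17) — 3 < 17, 3+17 = 20, hence No.
(17, 14) — 17 > 14, 17+14 = 31, hence Yes.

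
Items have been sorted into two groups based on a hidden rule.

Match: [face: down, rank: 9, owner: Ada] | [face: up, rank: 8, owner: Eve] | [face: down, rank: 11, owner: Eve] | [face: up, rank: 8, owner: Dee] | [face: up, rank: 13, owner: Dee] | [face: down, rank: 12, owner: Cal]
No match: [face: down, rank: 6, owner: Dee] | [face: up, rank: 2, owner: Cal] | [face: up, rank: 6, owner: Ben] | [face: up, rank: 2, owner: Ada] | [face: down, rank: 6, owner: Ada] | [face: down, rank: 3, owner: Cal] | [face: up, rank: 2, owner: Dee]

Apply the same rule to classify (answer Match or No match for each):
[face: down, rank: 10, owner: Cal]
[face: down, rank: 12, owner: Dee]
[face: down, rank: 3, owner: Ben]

Every 'Match' example satisfies: rank ≥ 8. None of the 'No match' examples do.
[face: down, rank: 10, owner: Cal]: Match (rank = 10). [face: down, rank: 12, owner: Dee]: Match (rank = 12). [face: down, rank: 3, owner: Ben]: No match (rank = 3).

Match, Match, No match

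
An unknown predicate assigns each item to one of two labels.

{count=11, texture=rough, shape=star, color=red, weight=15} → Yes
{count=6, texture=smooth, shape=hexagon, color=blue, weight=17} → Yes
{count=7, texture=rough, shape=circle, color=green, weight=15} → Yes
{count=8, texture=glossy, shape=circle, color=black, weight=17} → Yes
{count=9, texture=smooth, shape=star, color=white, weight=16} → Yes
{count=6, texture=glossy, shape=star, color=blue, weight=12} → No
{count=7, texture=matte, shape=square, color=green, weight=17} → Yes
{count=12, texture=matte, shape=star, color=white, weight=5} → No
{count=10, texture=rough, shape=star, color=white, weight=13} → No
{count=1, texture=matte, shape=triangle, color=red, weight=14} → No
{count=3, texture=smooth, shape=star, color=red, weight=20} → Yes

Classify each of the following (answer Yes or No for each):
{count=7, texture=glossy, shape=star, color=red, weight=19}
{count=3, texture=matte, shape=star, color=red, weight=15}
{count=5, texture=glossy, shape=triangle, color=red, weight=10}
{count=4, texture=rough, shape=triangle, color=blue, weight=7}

Yes, Yes, No, No

One predicate separates the groups cleanly: weight ≥ 15.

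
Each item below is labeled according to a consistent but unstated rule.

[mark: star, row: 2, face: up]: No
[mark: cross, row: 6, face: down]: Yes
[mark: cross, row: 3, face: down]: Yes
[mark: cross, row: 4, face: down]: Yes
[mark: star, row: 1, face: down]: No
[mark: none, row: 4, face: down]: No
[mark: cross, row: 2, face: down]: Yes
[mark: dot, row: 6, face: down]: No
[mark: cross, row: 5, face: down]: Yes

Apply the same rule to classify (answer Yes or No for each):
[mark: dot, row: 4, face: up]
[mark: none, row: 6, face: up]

No, No

Every 'Yes' example satisfies: mark is cross. None of the 'No' examples do.
[mark: dot, row: 4, face: up] — mark is dot, hence No.
[mark: none, row: 6, face: up] — mark is none, hence No.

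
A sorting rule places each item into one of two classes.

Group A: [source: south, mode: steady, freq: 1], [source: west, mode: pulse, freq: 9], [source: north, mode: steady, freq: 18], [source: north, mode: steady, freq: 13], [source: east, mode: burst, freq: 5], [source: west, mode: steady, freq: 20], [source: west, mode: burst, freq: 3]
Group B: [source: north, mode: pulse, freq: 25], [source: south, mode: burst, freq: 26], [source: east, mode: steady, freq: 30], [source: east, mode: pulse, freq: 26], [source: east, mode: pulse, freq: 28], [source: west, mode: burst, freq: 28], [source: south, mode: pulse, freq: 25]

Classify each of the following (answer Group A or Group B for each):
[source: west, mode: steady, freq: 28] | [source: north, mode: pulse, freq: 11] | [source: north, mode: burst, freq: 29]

A rule that fits every label: freq ≤ 20 — true of each 'Group A' example, false of each 'Group B' one.

Group B, Group A, Group B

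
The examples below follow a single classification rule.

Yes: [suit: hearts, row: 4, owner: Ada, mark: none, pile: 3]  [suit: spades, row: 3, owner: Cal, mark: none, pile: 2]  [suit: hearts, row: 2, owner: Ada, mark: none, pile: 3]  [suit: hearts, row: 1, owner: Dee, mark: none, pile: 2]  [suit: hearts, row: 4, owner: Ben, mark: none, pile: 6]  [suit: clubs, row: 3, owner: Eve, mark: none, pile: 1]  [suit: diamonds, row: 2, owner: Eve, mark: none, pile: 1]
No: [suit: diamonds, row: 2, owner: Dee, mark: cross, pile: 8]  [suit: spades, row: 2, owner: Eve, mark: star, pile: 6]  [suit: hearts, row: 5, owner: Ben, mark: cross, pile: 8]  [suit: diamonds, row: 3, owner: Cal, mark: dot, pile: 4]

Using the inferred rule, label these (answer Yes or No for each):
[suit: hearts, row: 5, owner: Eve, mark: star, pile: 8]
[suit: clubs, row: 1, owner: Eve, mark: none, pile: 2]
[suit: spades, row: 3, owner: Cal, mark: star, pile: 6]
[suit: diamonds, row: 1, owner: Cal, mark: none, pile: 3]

No, Yes, No, Yes

The rule appears to be: mark is none.
[suit: hearts, row: 5, owner: Eve, mark: star, pile: 8]: mark is star — lacks this property, so No. [suit: clubs, row: 1, owner: Eve, mark: none, pile: 2]: mark is none — meets the rule, so Yes. [suit: spades, row: 3, owner: Cal, mark: star, pile: 6]: mark is star — lacks this property, so No. [suit: diamonds, row: 1, owner: Cal, mark: none, pile: 3]: mark is none — meets the rule, so Yes.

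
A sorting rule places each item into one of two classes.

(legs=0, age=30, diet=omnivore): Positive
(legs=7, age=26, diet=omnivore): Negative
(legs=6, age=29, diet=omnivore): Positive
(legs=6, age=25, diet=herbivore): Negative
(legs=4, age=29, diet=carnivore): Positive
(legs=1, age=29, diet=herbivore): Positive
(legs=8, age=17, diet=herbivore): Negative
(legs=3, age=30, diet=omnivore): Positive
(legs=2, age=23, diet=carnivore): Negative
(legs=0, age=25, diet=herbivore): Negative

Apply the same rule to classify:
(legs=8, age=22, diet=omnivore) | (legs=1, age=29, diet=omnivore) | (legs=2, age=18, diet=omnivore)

Negative, Positive, Negative

The classifier is using: age ≥ 29.
(legs=8, age=22, diet=omnivore) — age = 22, hence Negative.
(legs=1, age=29, diet=omnivore) — age = 29, hence Positive.
(legs=2, age=18, diet=omnivore) — age = 18, hence Negative.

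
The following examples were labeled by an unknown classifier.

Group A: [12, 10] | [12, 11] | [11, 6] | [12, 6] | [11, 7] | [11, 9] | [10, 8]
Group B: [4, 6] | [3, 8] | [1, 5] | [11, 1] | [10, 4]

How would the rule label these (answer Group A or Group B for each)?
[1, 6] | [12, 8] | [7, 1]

Group B, Group A, Group B

The rule appears to be: sum ≥ 17.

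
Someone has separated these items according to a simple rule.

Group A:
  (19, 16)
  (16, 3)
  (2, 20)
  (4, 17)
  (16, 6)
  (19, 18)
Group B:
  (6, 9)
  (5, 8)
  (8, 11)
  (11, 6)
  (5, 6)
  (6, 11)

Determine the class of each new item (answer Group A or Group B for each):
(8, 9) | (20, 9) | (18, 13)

Group B, Group A, Group A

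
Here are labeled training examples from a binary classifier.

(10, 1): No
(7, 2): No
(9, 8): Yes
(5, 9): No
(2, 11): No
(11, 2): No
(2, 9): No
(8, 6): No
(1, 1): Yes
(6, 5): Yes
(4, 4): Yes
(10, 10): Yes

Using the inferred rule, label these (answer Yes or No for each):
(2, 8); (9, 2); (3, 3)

All 'Yes' examples share one property — |first − second| ≤ 1 — and every 'No' example lacks it.
(2, 8): |2−8| = 6 — does not pass, so No. (9, 2): |9−2| = 7 — does not pass, so No. (3, 3): |3−3| = 0 — checks out, so Yes.

No, No, Yes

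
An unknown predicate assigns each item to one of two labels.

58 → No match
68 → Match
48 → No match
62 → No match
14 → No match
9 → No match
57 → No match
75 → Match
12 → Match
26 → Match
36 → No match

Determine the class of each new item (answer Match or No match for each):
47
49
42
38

Match, No match, No match, No match

Checking candidate rules against both groups, what survives is: ≡ 5 (mod 7).
47: 47 mod 7 = 5 — has this property, so Match.
49: 49 mod 7 = 0 — does not pass, so No match.
42: 42 mod 7 = 0 — does not pass, so No match.
38: 38 mod 7 = 3 — does not pass, so No match.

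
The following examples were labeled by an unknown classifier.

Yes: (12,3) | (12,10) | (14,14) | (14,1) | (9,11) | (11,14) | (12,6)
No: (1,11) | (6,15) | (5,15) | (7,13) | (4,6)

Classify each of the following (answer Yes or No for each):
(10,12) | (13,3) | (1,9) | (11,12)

The simplest hypothesis consistent with all the labels is: first ≥ 9.

Yes, Yes, No, Yes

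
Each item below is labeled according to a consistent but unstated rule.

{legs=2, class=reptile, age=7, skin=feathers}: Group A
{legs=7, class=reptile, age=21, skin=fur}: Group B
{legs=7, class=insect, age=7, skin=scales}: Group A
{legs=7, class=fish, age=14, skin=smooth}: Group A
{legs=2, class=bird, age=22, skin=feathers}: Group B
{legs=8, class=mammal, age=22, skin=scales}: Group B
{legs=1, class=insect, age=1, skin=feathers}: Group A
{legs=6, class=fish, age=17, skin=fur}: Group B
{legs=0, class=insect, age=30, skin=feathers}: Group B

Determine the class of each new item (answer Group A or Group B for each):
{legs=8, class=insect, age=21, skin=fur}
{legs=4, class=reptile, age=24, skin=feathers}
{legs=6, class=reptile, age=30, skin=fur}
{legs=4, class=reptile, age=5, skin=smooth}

Group B, Group B, Group B, Group A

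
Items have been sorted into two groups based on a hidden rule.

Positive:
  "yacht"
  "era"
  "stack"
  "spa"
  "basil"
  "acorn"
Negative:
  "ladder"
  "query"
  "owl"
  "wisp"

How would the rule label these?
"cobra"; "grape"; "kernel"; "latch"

Positive, Positive, Negative, Positive

The common property of the 'Positive' items is: odd length AND contains 'a'. No 'Negative' item has it.
"cobra": length 5, has 'a' — matches, so Positive. "grape": length 5, has 'a' — matches, so Positive. "kernel": length 6, no 'a' — doesn't qualify, so Negative. "latch": length 5, has 'a' — matches, so Positive.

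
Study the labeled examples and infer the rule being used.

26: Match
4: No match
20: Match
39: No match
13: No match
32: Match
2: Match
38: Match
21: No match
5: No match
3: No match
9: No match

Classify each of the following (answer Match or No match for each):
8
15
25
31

All 'Match' examples share one property — ≡ 2 (mod 6) — and every 'No match' example lacks it.
8: 8 mod 6 = 2 — checks out, so Match. 15: 15 mod 6 = 3 — does not satisfy this, so No match. 25: 25 mod 6 = 1 — does not satisfy this, so No match. 31: 31 mod 6 = 1 — does not satisfy this, so No match.

Match, No match, No match, No match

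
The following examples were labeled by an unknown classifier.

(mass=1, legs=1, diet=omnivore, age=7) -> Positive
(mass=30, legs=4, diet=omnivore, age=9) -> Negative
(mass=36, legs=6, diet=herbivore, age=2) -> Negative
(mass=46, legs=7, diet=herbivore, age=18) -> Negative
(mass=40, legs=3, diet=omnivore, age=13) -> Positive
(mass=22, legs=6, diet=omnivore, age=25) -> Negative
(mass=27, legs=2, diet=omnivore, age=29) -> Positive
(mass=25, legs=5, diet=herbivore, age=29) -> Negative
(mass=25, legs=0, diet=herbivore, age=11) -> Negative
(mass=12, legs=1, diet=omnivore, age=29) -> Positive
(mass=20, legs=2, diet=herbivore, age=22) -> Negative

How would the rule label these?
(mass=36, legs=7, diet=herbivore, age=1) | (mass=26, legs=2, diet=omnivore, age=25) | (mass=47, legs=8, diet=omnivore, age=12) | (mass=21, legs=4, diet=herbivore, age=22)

The classifier is using: diet is omnivore AND legs ≤ 3.
Negative: (mass=36, legs=7, diet=herbivore, age=1), since diet is herbivore, legs = 7.
Positive: (mass=26, legs=2, diet=omnivore, age=25), since diet is omnivore, legs = 2.
Negative: (mass=47, legs=8, diet=omnivore, age=12), since diet is omnivore, legs = 8.
Negative: (mass=21, legs=4, diet=herbivore, age=22), since diet is herbivore, legs = 4.

Negative, Positive, Negative, Negative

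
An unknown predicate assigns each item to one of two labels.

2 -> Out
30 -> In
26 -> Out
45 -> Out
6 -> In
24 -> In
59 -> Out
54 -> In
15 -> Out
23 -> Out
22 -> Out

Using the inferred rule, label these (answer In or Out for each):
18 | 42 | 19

The pattern is that an item is 'In' exactly when: multiple of 6.

In, In, Out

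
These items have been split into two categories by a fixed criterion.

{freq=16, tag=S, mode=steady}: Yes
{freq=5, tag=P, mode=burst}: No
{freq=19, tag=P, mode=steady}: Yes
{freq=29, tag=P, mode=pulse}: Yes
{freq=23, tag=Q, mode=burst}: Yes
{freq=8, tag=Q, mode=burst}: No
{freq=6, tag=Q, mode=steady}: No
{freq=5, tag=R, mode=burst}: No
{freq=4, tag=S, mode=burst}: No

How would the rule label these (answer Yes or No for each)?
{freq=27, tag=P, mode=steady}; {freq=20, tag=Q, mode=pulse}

Yes, Yes

The classifier is using: freq ≥ 16.
{freq=27, tag=P, mode=steady} — freq = 27, hence Yes. {freq=20, tag=Q, mode=pulse} — freq = 20, hence Yes.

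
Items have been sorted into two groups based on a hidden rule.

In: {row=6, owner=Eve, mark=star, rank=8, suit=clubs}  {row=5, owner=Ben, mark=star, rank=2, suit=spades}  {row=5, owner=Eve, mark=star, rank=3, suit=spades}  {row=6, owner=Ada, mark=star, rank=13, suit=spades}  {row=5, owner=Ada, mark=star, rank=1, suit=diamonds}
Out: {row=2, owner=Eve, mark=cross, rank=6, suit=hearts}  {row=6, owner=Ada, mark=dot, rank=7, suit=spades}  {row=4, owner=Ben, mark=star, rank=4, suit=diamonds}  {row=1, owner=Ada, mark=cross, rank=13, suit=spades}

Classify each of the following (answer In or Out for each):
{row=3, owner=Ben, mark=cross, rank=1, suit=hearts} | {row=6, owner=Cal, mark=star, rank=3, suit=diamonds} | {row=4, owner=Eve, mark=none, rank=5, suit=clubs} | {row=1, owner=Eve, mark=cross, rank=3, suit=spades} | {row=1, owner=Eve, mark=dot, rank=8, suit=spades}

Out, In, Out, Out, Out

The pattern is that an item is 'In' exactly when: mark is star AND row ≥ 5.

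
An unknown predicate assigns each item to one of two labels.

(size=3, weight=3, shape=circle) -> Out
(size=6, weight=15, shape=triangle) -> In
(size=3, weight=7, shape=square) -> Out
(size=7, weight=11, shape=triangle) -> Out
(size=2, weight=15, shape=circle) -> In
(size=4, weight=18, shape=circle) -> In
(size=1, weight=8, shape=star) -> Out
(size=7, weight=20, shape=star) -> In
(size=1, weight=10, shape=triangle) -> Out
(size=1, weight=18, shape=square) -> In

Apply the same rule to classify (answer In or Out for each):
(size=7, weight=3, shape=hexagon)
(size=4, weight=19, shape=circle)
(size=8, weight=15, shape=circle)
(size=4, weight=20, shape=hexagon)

Out, In, In, In

The distinguishing property — weight ≥ 15 — holds for all the 'In' cases and none of the 'Out' cases.
(size=7, weight=3, shape=hexagon): weight = 3, does not pass → Out.
(size=4, weight=19, shape=circle): weight = 19, fits → In.
(size=8, weight=15, shape=circle): weight = 15, fits → In.
(size=4, weight=20, shape=hexagon): weight = 20, fits → In.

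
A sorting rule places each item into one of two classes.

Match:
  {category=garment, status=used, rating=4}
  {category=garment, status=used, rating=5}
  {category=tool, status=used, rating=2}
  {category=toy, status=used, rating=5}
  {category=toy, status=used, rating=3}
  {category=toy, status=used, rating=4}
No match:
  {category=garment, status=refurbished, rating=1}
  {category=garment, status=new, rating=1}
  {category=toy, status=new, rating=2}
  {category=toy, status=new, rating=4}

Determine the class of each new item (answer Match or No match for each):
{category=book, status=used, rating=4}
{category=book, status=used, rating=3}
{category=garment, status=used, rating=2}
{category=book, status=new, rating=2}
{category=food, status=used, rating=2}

Match, Match, Match, No match, Match

The rule appears to be: status is used.
{category=book, status=used, rating=4} → status is used → Match.
{category=book, status=used, rating=3} → status is used → Match.
{category=garment, status=used, rating=2} → status is used → Match.
{category=book, status=new, rating=2} → status is new → No match.
{category=food, status=used, rating=2} → status is used → Match.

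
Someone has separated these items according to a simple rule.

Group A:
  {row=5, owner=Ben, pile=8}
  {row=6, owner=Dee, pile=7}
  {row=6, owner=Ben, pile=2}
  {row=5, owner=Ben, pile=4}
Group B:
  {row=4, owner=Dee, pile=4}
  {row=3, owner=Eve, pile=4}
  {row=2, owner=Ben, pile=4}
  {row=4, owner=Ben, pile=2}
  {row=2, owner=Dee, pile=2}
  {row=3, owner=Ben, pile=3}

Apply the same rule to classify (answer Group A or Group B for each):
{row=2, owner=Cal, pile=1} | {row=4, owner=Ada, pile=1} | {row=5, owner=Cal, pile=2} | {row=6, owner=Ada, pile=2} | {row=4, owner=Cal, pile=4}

Group B, Group B, Group A, Group A, Group B

The distinguishing property — row ≥ 5 — holds for all the 'Group A' cases and none of the 'Group B' cases.
{row=2, owner=Cal, pile=1}: row = 2, fails this test → Group B.
{row=4, owner=Ada, pile=1}: row = 4, fails this test → Group B.
{row=5, owner=Cal, pile=2}: row = 5, meets the rule → Group A.
{row=6, owner=Ada, pile=2}: row = 6, meets the rule → Group A.
{row=4, owner=Cal, pile=4}: row = 4, fails this test → Group B.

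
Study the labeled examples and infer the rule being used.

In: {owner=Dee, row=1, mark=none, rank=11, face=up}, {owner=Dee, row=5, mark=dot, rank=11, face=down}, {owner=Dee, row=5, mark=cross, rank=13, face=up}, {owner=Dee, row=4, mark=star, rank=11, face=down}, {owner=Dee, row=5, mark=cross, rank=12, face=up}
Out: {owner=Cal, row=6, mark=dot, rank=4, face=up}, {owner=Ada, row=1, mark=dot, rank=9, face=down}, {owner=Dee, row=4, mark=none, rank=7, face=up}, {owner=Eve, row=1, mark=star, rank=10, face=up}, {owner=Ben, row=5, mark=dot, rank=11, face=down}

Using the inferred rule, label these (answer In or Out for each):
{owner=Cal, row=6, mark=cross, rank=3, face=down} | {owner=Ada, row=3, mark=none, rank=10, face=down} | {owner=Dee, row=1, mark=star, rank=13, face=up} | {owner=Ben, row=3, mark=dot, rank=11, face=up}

The classifier is using: owner is Dee AND rank ≥ 9.
{owner=Cal, row=6, mark=cross, rank=3, face=down}: Out (owner is Cal, rank = 3).
{owner=Ada, row=3, mark=none, rank=10, face=down}: Out (owner is Ada, rank = 10).
{owner=Dee, row=1, mark=star, rank=13, face=up}: In (owner is Dee, rank = 13).
{owner=Ben, row=3, mark=dot, rank=11, face=up}: Out (owner is Ben, rank = 11).

Out, Out, In, Out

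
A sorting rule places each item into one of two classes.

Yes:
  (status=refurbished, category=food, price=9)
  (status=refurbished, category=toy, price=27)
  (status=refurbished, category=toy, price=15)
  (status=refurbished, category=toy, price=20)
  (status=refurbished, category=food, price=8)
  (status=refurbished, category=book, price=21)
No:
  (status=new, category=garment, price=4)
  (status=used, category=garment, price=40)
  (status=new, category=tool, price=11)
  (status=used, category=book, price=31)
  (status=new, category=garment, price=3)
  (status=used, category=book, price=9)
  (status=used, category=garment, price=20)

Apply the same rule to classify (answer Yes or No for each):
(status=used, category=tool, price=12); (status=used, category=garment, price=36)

No, No

All 'Yes' examples share one property — status is refurbished — and every 'No' example lacks it.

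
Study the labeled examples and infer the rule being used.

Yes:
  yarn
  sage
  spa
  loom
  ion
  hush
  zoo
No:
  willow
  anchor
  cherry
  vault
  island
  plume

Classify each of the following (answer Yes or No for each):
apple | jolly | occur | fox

'Yes' ⟺ length ≤ 4.
apple: length 5 — does not satisfy this, so No.
jolly: length 5 — does not satisfy this, so No.
occur: length 5 — does not satisfy this, so No.
fox: length 3 — satisfies this, so Yes.

No, No, No, Yes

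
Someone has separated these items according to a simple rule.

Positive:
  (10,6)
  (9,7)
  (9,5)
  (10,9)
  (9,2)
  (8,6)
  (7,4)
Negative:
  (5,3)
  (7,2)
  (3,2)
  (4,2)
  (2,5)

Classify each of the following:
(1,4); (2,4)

Negative, Negative

The distinguishing property — sum ≥ 11 — holds for all the 'Positive' cases and none of the 'Negative' cases.
(1,4): Negative (1+4 = 5).
(2,4): Negative (2+4 = 6).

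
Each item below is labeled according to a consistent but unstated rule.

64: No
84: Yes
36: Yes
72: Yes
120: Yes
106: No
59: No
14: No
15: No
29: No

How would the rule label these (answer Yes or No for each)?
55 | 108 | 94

The rule appears to be: multiple of 6.
No: 55, since 55 = 6·9 + 1. Yes: 108, since 108 = 6·18. No: 94, since 94 = 6·15 + 4.

No, Yes, No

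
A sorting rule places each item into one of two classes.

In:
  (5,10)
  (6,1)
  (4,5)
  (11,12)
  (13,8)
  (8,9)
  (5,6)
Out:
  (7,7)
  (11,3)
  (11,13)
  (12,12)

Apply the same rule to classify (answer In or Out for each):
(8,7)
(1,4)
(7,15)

The classifier is using: sum is odd.
(8,7): In (8+7 = 15).
(1,4): In (1+4 = 5).
(7,15): Out (7+15 = 22).

In, In, Out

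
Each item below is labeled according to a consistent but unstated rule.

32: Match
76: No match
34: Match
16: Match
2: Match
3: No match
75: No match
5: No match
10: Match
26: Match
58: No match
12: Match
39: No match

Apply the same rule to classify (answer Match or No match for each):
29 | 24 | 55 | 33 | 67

No match, Match, No match, No match, No match

The simplest hypothesis consistent with all the labels is: even AND at most 34.
No match: 29, since 29 is odd, 29 ≤ 34.
Match: 24, since 24 is even, 24 ≤ 34.
No match: 55, since 55 is odd, 55 > 34.
No match: 33, since 33 is odd, 33 ≤ 34.
No match: 67, since 67 is odd, 67 > 34.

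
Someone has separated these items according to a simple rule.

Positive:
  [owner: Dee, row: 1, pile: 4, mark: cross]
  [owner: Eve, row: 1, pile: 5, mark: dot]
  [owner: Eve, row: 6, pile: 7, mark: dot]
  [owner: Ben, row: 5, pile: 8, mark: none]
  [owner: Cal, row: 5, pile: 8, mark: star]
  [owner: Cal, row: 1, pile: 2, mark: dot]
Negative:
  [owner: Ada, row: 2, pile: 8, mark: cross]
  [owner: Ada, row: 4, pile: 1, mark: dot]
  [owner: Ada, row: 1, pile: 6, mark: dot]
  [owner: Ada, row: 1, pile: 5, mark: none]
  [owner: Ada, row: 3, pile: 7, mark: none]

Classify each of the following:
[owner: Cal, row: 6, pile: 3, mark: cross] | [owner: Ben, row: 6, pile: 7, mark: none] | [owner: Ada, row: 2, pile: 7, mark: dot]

The pattern is that an item is 'Positive' exactly when: owner is not Ada.
[owner: Cal, row: 6, pile: 3, mark: cross] → owner is Cal → Positive. [owner: Ben, row: 6, pile: 7, mark: none] → owner is Ben → Positive. [owner: Ada, row: 2, pile: 7, mark: dot] → owner is Ada → Negative.

Positive, Positive, Negative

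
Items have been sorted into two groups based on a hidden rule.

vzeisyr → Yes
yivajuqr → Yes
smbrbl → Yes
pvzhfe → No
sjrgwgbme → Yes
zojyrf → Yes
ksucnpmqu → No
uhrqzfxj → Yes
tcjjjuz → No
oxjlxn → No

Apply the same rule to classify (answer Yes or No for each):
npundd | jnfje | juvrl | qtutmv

Comparing the two groups points to one rule — contains 'r'.
npundd: no 'r' — does not satisfy this, so No.
jnfje: no 'r' — does not satisfy this, so No.
juvrl: has 'r' — checks out, so Yes.
qtutmv: no 'r' — does not satisfy this, so No.

No, No, Yes, No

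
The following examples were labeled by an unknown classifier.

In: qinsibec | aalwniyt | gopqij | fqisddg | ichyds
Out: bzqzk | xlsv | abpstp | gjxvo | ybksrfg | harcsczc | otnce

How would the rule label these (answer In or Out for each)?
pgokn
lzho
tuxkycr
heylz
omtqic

The pattern is that an item is 'In' exactly when: contains 'i'.

Out, Out, Out, Out, In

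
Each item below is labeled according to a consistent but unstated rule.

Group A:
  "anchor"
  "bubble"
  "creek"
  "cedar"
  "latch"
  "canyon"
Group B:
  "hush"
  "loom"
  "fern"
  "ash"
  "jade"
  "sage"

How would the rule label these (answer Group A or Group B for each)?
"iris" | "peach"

Group B, Group A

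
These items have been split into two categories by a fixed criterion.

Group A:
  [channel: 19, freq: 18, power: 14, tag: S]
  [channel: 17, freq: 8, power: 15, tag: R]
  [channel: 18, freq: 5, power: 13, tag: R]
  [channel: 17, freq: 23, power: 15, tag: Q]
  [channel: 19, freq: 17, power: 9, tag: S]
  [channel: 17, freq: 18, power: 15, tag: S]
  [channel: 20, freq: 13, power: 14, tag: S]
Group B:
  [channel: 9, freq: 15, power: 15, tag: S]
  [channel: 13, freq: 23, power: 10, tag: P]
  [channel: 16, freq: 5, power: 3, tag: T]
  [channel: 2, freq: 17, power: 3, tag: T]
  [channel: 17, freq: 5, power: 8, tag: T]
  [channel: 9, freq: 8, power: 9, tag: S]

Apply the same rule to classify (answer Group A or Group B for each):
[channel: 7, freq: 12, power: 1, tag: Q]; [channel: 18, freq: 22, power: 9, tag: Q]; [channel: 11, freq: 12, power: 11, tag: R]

Group B, Group A, Group B

'Group A' ⟺ power ≥ 9 AND channel ≥ 16.
Group B: [channel: 7, freq: 12, power: 1, tag: Q], since power = 1, channel = 7. Group A: [channel: 18, freq: 22, power: 9, tag: Q], since power = 9, channel = 18. Group B: [channel: 11, freq: 12, power: 11, tag: R], since power = 11, channel = 11.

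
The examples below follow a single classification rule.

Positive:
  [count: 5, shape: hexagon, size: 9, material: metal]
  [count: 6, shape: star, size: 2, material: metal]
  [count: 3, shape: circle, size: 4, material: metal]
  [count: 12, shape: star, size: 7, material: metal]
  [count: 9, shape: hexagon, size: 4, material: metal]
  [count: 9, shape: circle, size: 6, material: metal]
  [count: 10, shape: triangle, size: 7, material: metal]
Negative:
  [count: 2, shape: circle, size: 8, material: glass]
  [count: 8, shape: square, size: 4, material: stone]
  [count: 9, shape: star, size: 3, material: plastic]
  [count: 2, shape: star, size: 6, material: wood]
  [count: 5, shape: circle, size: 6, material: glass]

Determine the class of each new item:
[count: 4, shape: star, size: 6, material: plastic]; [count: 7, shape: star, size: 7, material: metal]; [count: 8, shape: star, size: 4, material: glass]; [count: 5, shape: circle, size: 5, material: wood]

Negative, Positive, Negative, Negative

Comparing the two groups points to one rule — material is metal.
Negative: [count: 4, shape: star, size: 6, material: plastic], since material is plastic.
Positive: [count: 7, shape: star, size: 7, material: metal], since material is metal.
Negative: [count: 8, shape: star, size: 4, material: glass], since material is glass.
Negative: [count: 5, shape: circle, size: 5, material: wood], since material is wood.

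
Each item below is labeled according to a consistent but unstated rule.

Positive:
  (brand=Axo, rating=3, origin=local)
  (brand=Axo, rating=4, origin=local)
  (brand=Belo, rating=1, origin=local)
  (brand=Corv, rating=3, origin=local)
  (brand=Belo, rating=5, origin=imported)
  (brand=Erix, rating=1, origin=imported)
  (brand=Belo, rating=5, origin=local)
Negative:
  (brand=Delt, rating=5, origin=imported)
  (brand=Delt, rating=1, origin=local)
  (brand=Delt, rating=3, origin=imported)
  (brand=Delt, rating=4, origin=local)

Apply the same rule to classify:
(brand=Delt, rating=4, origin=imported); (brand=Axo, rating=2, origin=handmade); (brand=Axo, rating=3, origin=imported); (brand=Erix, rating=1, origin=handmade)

One predicate separates the groups cleanly: brand is not Delt.
(brand=Delt, rating=4, origin=imported): Negative (brand is Delt).
(brand=Axo, rating=2, origin=handmade): Positive (brand is Axo).
(brand=Axo, rating=3, origin=imported): Positive (brand is Axo).
(brand=Erix, rating=1, origin=handmade): Positive (brand is Erix).

Negative, Positive, Positive, Positive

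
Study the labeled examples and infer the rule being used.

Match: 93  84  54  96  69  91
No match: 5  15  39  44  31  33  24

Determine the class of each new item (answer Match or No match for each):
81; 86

Match, Match

The simplest hypothesis consistent with all the labels is: at least 54.
Match: 81, since 81 ≥ 54.
Match: 86, since 86 ≥ 54.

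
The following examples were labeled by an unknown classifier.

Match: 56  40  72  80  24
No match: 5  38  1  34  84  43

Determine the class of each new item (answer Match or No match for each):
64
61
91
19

Match, No match, No match, No match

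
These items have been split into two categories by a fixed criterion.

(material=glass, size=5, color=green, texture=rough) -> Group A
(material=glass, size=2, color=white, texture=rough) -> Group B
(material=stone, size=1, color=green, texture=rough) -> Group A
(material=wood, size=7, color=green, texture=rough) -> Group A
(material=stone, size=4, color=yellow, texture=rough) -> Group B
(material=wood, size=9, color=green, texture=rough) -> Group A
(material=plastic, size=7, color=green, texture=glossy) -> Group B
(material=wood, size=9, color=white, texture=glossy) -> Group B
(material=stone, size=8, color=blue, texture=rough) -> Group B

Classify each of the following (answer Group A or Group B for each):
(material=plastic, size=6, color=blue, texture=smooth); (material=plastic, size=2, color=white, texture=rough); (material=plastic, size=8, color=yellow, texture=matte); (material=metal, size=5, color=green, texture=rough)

Every 'Group A' example satisfies: color is green AND texture is rough. None of the 'Group B' examples do.
(material=plastic, size=6, color=blue, texture=smooth): color is blue, texture is smooth, fails the rule → Group B. (material=plastic, size=2, color=white, texture=rough): color is white, texture is rough, fails the rule → Group B. (material=plastic, size=8, color=yellow, texture=matte): color is yellow, texture is matte, fails the rule → Group B. (material=metal, size=5, color=green, texture=rough): color is green, texture is rough, qualifies → Group A.

Group B, Group B, Group B, Group A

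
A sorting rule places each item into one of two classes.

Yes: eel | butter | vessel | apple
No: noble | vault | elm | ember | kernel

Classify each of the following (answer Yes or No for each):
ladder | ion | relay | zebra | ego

Yes, No, No, No, No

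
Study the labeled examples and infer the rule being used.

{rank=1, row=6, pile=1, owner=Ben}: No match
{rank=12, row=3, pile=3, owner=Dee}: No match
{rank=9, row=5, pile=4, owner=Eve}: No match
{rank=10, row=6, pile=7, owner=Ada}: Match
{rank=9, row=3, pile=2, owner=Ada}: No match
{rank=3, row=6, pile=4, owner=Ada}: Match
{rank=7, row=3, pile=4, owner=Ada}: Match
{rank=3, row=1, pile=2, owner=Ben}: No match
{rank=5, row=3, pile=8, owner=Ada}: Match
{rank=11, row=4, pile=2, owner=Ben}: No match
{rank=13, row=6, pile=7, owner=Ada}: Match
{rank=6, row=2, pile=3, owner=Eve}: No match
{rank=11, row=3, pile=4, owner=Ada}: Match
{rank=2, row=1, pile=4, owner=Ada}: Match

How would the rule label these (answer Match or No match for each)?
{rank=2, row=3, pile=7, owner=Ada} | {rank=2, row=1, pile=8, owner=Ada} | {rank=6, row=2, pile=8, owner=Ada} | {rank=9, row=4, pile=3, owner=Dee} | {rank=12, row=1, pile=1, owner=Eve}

The rule appears to be: owner is Ada AND pile ≥ 3.

Match, Match, Match, No match, No match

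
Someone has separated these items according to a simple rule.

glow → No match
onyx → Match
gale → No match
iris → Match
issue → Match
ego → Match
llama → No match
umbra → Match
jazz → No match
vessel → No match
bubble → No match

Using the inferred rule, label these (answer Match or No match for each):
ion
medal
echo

Match, No match, Match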